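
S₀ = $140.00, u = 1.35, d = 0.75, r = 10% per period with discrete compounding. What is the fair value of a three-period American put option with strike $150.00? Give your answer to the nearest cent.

Risk-neutral probability p = (1 + 0.1 − 0.75)/(1.35 − 0.75) = 0.3500/0.6000 = 0.5833
Terminal stock prices: S_uuu = 344.5, S_uud = 191.4, S_udd = 106.3, S_ddd = 59.06
Terminal payoffs (K − S): max(-194.5, 0) = 0, max(-41.36, 0) = 0, max(43.69, 0) = 43.69, max(90.94, 0) = 90.94
Node uu (S = 255.2): continuation = 1/1.1·[0.5833·0.0000 + 0.4167·0.0000] = 0.0000; exercise value = 0.0000 ≤ continuation, so V_uu = 0.0000
Node ud (S = 141.8): continuation = 1/1.1·[0.5833·0.0000 + 0.4167·43.6875] = 16.5483; exercise value = 8.2500 ≤ continuation, so V_ud = 16.5483
Node dd (S = 78.75): continuation = 1/1.1·[0.5833·43.6875 + 0.4167·90.9375] = 57.6136; exercise value = 71.2500 > continuation, so V_dd = 71.2500 (exercise)
Node u (S = 189): continuation = 1/1.1·[0.5833·0.0000 + 0.4167·16.5483] = 6.2683; exercise value = 0.0000 ≤ continuation, so V_u = 6.2683
Node d (S = 105): continuation = 1/1.1·[0.5833·16.5483 + 0.4167·71.2500] = 35.7642; exercise value = 45.0000 > continuation, so V_d = 45.0000 (exercise)
Node 0 (S = 140): continuation = 1/1.1·[0.5833·6.2683 + 0.4167·45.0000] = 20.3695; exercise value = 10.0000 ≤ continuation, so V_0 = 20.3695

$20.37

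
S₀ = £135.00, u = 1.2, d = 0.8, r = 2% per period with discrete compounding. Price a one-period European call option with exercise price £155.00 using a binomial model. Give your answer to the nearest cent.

Risk-neutral probability p = (1 + 0.02 − 0.8)/(1.2 − 0.8) = 0.2200/0.4000 = 0.5500
Terminal stock prices: S_u = 162, S_d = 108
Terminal payoffs (S − K): max(7, 0) = 7, max(-47, 0) = 0
Node 0 (S = 135): V_0 = 1/1.02·[0.5500·7.0000 + 0.4500·0.0000] = 3.7745

£3.77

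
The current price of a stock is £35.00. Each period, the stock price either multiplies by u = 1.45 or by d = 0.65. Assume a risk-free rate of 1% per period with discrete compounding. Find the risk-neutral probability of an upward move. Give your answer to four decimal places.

Risk-neutral probability p = (1 + 0.01 − 0.65)/(1.45 − 0.65) = 0.3600/0.8000 = 0.4500

p = 0.4500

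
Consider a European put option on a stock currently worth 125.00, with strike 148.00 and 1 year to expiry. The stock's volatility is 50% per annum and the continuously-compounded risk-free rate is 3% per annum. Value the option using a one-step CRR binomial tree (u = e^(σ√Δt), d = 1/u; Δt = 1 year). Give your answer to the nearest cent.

CRR parameters: u = e^(σ√Δt) = e^(0.5·√1) = 1.6487, d = 1/u = 0.6065
Per-period rate: rΔt = 0.03·1 = 0.03, so R = e^0.03 = 1.0305
Risk-neutral probability p = (e^0.03 − 0.6065)/(1.6487 − 0.6065) = 0.4239/1.0422 = 0.4068
Terminal stock prices: S_u = 206.1, S_d = 75.82
Terminal payoffs (K − S): max(-58.09, 0) = 0, max(72.18, 0) = 72.18
Node 0 (S = 125): V_0 = e^(−0.03)·[0.4068·0.0000 + 0.5932·72.1837] = 41.5565

41.56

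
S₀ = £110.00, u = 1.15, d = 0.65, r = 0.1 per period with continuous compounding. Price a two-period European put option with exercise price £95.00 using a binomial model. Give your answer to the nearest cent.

£2.03

Risk-neutral probability p = (e^0.1 − 0.65)/(1.15 − 0.65) = 0.4552/0.5000 = 0.9103
Terminal stock prices: S_uu = 145.5, S_ud = 82.22, S_dd = 46.48
Terminal payoffs (K − S): max(-50.47, 0) = 0, max(12.78, 0) = 12.78, max(48.52, 0) = 48.52
Node u (S = 126.5): V_u = e^(−0.1)·[0.9103·0.0000 + 0.0897·12.7750] = 1.0364
Node d (S = 71.5): V_d = e^(−0.1)·[0.9103·12.7750 + 0.0897·48.5250] = 14.4596
Node 0 (S = 110): V_0 = e^(−0.1)·[0.9103·1.0364 + 0.0897·14.4596] = 2.0267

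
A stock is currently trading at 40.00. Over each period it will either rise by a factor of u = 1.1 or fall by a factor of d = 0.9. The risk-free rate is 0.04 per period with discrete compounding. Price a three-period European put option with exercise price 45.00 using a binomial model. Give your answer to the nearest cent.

2.52

Risk-neutral probability p = (1 + 0.04 − 0.9)/(1.1 − 0.9) = 0.1400/0.2000 = 0.7000
Terminal stock prices: S_uuu = 53.24, S_uud = 43.56, S_udd = 35.64, S_ddd = 29.16
Terminal payoffs (K − S): max(-8.24, 0) = 0, max(1.44, 0) = 1.44, max(9.36, 0) = 9.36, max(15.84, 0) = 15.84
Node uu (S = 48.4): V_uu = 1/1.04·[0.7000·0.0000 + 0.3000·1.4400] = 0.4154
Node ud (S = 39.6): V_ud = 1/1.04·[0.7000·1.4400 + 0.3000·9.3600] = 3.6692
Node dd (S = 32.4): V_dd = 1/1.04·[0.7000·9.3600 + 0.3000·15.8400] = 10.8692
Node u (S = 44): V_u = 1/1.04·[0.7000·0.4154 + 0.3000·3.6692] = 1.3380
Node d (S = 36): V_d = 1/1.04·[0.7000·3.6692 + 0.3000·10.8692] = 5.6050
Node 0 (S = 40): V_0 = 1/1.04·[0.7000·1.3380 + 0.3000·5.6050] = 2.5174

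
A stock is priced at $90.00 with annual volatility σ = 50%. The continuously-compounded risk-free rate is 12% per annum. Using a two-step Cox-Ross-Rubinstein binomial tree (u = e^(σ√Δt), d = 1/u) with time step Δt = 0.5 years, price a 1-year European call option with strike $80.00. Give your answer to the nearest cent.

CRR parameters: u = e^(σ√Δt) = e^(0.5·√0.5) = 1.4241, d = 1/u = 0.7022
Per-period rate: rΔt = 0.12·0.5 = 0.06, so R = e^0.06 = 1.0618
Risk-neutral probability p = (e^0.06 − 0.7022)/(1.4241 − 0.7022) = 0.3596/0.7219 = 0.4982
Terminal stock prices: S_uu = 182.5, S_ud = 90, S_dd = 44.38
Terminal payoffs (S − K): max(102.5, 0) = 102.5, max(10, 0) = 10, max(-35.62, 0) = 0
Node u (S = 128.2): V_u = e^(−0.06)·[0.4982·102.5303 + 0.5018·10.0000] = 52.8295
Node d (S = 63.2): V_d = e^(−0.06)·[0.4982·10.0000 + 0.5018·0.0000] = 4.6916
Node 0 (S = 90): V_0 = e^(−0.06)·[0.4982·52.8295 + 0.5018·4.6916] = 27.0030

$27.00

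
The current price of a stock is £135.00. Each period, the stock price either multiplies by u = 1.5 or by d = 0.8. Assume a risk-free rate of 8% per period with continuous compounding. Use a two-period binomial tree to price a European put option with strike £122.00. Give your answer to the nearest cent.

Risk-neutral probability p = (e^0.08 − 0.8)/(1.5 − 0.8) = 0.2833/0.7000 = 0.4047
Terminal stock prices: S_uu = 303.8, S_ud = 162, S_dd = 86.4
Terminal payoffs (K − S): max(-181.8, 0) = 0, max(-40, 0) = 0, max(35.6, 0) = 35.6
Node u (S = 202.5): V_u = e^(−0.08)·[0.4047·0.0000 + 0.5953·0.0000] = 0.0000
Node d (S = 108): V_d = e^(−0.08)·[0.4047·0.0000 + 0.5953·35.6000] = 19.5634
Node 0 (S = 135): V_0 = e^(−0.08)·[0.4047·0.0000 + 0.5953·19.5634] = 10.7508

£10.75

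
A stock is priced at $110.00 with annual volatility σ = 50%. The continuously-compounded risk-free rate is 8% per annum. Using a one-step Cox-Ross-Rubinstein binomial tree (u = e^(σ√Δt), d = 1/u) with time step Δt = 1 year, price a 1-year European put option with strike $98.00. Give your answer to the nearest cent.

$15.67

CRR parameters: u = e^(σ√Δt) = e^(0.5·√1) = 1.6487, d = 1/u = 0.6065
Per-period rate: rΔt = 0.08·1 = 0.08, so R = e^0.08 = 1.0833
Risk-neutral probability p = (e^0.08 − 0.6065)/(1.6487 − 0.6065) = 0.4768/1.0422 = 0.4575
Terminal stock prices: S_u = 181.4, S_d = 66.72
Terminal payoffs (K − S): max(-83.36, 0) = 0, max(31.28, 0) = 31.28
Node 0 (S = 110): V_0 = e^(−0.08)·[0.4575·0.0000 + 0.5425·31.2816] = 15.6668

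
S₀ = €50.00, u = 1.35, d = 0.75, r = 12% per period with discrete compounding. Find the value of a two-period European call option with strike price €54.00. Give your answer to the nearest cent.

€11.25

Risk-neutral probability p = (1 + 0.12 − 0.75)/(1.35 − 0.75) = 0.3700/0.6000 = 0.6167
Terminal stock prices: S_uu = 91.13, S_ud = 50.62, S_dd = 28.12
Terminal payoffs (S − K): max(37.13, 0) = 37.13, max(-3.375, 0) = 0, max(-25.88, 0) = 0
Node u (S = 67.5): V_u = 1/1.12·[0.6167·37.1250 + 0.3833·0.0000] = 20.4408
Node d (S = 37.5): V_d = 1/1.12·[0.6167·0.0000 + 0.3833·0.0000] = 0.0000
Node 0 (S = 50): V_0 = 1/1.12·[0.6167·20.4408 + 0.3833·0.0000] = 11.2546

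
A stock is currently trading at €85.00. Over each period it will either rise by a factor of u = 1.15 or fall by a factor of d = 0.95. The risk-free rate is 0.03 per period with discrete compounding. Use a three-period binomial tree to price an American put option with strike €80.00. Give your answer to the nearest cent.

€1.41

Risk-neutral probability p = (1 + 0.03 − 0.95)/(1.15 − 0.95) = 0.0800/0.2000 = 0.4000
Terminal stock prices: S_uuu = 129.3, S_uud = 106.8, S_udd = 88.22, S_ddd = 72.88
Terminal payoffs (K − S): max(-49.27, 0) = 0, max(-26.79, 0) = 0, max(-8.219, 0) = 0, max(7.123, 0) = 7.123
Node uu (S = 112.4): continuation = 1/1.03·[0.4000·0.0000 + 0.6000·0.0000] = 0.0000; exercise value = 0.0000 ≤ continuation, so V_uu = 0.0000
Node ud (S = 92.86): continuation = 1/1.03·[0.4000·0.0000 + 0.6000·0.0000] = 0.0000; exercise value = 0.0000 ≤ continuation, so V_ud = 0.0000
Node dd (S = 76.71): continuation = 1/1.03·[0.4000·0.0000 + 0.6000·7.1231] = 4.1494; exercise value = 3.2875 ≤ continuation, so V_dd = 4.1494
Node u (S = 97.75): continuation = 1/1.03·[0.4000·0.0000 + 0.6000·0.0000] = 0.0000; exercise value = 0.0000 ≤ continuation, so V_u = 0.0000
Node d (S = 80.75): continuation = 1/1.03·[0.4000·0.0000 + 0.6000·4.1494] = 2.4171; exercise value = 0.0000 ≤ continuation, so V_d = 2.4171
Node 0 (S = 85): continuation = 1/1.03·[0.4000·0.0000 + 0.6000·2.4171] = 1.4080; exercise value = 0.0000 ≤ continuation, so V_0 = 1.4080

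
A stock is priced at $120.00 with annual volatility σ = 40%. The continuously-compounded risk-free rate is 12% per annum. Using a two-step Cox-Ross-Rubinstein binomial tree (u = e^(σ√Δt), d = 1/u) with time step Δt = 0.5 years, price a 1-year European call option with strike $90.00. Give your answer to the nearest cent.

CRR parameters: u = e^(σ√Δt) = e^(0.4·√0.5) = 1.3269, d = 1/u = 0.7536
Per-period rate: rΔt = 0.12·0.5 = 0.06, so R = e^0.06 = 1.0618
Risk-neutral probability p = (e^0.06 − 0.7536)/(1.3269 − 0.7536) = 0.3082/0.5733 = 0.5376
Terminal stock prices: S_uu = 211.3, S_ud = 120, S_dd = 68.16
Terminal payoffs (S − K): max(121.3, 0) = 121.3, max(30, 0) = 30, max(-21.84, 0) = 0
Node u (S = 159.2): V_u = e^(−0.06)·[0.5376·121.2785 + 0.4624·30.0000] = 74.4688
Node d (S = 90.44): V_d = e^(−0.06)·[0.5376·30.0000 + 0.4624·0.0000] = 15.1895
Node 0 (S = 120): V_0 = e^(−0.06)·[0.5376·74.4688 + 0.4624·15.1895] = 44.3190

$44.32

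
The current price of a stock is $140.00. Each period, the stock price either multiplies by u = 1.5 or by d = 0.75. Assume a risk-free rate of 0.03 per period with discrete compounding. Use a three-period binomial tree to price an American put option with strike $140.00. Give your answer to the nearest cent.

$28.54

Risk-neutral probability p = (1 + 0.03 − 0.75)/(1.5 − 0.75) = 0.2800/0.7500 = 0.3733
Terminal stock prices: S_uuu = 472.5, S_uud = 236.2, S_udd = 118.1, S_ddd = 59.06
Terminal payoffs (K − S): max(-332.5, 0) = 0, max(-96.25, 0) = 0, max(21.88, 0) = 21.88, max(80.94, 0) = 80.94
Node uu (S = 315): continuation = 1/1.03·[0.3733·0.0000 + 0.6267·0.0000] = 0.0000; exercise value = 0.0000 ≤ continuation, so V_uu = 0.0000
Node ud (S = 157.5): continuation = 1/1.03·[0.3733·0.0000 + 0.6267·21.8750] = 13.3091; exercise value = 0.0000 ≤ continuation, so V_ud = 13.3091
Node dd (S = 78.75): continuation = 1/1.03·[0.3733·21.8750 + 0.6267·80.9375] = 57.1723; exercise value = 61.2500 > continuation, so V_dd = 61.2500 (exercise)
Node u (S = 210): continuation = 1/1.03·[0.3733·0.0000 + 0.6267·13.3091] = 8.0974; exercise value = 0.0000 ≤ continuation, so V_u = 8.0974
Node d (S = 105): continuation = 1/1.03·[0.3733·13.3091 + 0.6267·61.2500] = 42.0894; exercise value = 35.0000 ≤ continuation, so V_d = 42.0894
Node 0 (S = 140): continuation = 1/1.03·[0.3733·8.0974 + 0.6267·42.0894] = 28.5428; exercise value = 0.0000 ≤ continuation, so V_0 = 28.5428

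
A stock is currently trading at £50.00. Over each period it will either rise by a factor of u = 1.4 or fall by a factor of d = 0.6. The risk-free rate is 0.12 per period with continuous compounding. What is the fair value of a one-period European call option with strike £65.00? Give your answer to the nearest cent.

Risk-neutral probability p = (e^0.12 − 0.6)/(1.4 − 0.6) = 0.5275/0.8000 = 0.6594
Terminal stock prices: S_u = 70, S_d = 30
Terminal payoffs (S − K): max(5, 0) = 5, max(-35, 0) = 0
Node 0 (S = 50): V_0 = e^(−0.12)·[0.6594·5.0000 + 0.3406·0.0000] = 2.9240

£2.92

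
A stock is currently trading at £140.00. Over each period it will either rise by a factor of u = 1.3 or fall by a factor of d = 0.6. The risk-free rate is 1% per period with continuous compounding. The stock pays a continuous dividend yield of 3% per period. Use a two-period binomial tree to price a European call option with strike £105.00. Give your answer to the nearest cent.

£40.10

Per-period risk-free factor R = e^0.01 = 1.0101; dividend-adjusted growth = e^(0.01−0.03) = 0.9802.
Risk-neutral probability p = (0.9802 − 0.6)/(1.3 − 0.6) = 0.3802/0.7000 = 0.5431
Terminal stock prices: S_uu = 236.6, S_ud = 109.2, S_dd = 50.4
Terminal payoffs (S − K): max(131.6, 0) = 131.6, max(4.2, 0) = 4.2, max(-54.6, 0) = 0
Node u (S = 182): V_u = e^(−0.01)·[0.5431·131.6000 + 0.4569·4.2000] = 72.6659
Node d (S = 84): V_d = e^(−0.01)·[0.5431·4.2000 + 0.4569·0.0000] = 2.2585
Node 0 (S = 140): V_0 = e^(−0.01)·[0.5431·72.6659 + 0.4569·2.2585] = 40.0966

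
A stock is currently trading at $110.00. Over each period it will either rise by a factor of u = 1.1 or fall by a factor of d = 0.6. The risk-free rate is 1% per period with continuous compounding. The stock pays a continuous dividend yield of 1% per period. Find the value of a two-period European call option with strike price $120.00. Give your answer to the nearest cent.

Per-period risk-free factor R = e^0.01 = 1.0101; dividend-adjusted growth = e^(0.01−0.01) = 1.0000.
Risk-neutral probability p = (1.0000 − 0.6)/(1.1 − 0.6) = 0.4000/0.5000 = 0.8000
Terminal stock prices: S_uu = 133.1, S_ud = 72.6, S_dd = 39.6
Terminal payoffs (S − K): max(13.1, 0) = 13.1, max(-47.4, 0) = 0, max(-80.4, 0) = 0
Node u (S = 121): V_u = e^(−0.01)·[0.8000·13.1000 + 0.2000·0.0000] = 10.3757
Node d (S = 66): V_d = e^(−0.01)·[0.8000·0.0000 + 0.2000·0.0000] = 0.0000
Node 0 (S = 110): V_0 = e^(−0.01)·[0.8000·10.3757 + 0.2000·0.0000] = 8.2180

$8.22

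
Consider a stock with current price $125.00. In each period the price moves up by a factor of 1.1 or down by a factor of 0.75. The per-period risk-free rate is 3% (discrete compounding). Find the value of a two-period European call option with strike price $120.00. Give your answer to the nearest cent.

$18.85

Risk-neutral probability p = (1 + 0.03 − 0.75)/(1.1 − 0.75) = 0.2800/0.3500 = 0.8000
Terminal stock prices: S_uu = 151.3, S_ud = 103.1, S_dd = 70.31
Terminal payoffs (S − K): max(31.25, 0) = 31.25, max(-16.88, 0) = 0, max(-49.69, 0) = 0
Node u (S = 137.5): V_u = 1/1.03·[0.8000·31.2500 + 0.2000·0.0000] = 24.2718
Node d (S = 93.75): V_d = 1/1.03·[0.8000·0.0000 + 0.2000·0.0000] = 0.0000
Node 0 (S = 125): V_0 = 1/1.03·[0.8000·24.2718 + 0.2000·0.0000] = 18.8519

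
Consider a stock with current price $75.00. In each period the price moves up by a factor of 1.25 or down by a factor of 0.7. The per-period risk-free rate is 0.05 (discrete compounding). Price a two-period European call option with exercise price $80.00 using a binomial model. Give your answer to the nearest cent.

$13.66

Risk-neutral probability p = (1 + 0.05 − 0.7)/(1.25 − 0.7) = 0.3500/0.5500 = 0.6364
Terminal stock prices: S_uu = 117.2, S_ud = 65.62, S_dd = 36.75
Terminal payoffs (S − K): max(37.19, 0) = 37.19, max(-14.38, 0) = 0, max(-43.25, 0) = 0
Node u (S = 93.75): V_u = 1/1.05·[0.6364·37.1875 + 0.3636·0.0000] = 22.5379
Node d (S = 52.5): V_d = 1/1.05·[0.6364·0.0000 + 0.3636·0.0000] = 0.0000
Node 0 (S = 75): V_0 = 1/1.05·[0.6364·22.5379 + 0.3636·0.0000] = 13.6593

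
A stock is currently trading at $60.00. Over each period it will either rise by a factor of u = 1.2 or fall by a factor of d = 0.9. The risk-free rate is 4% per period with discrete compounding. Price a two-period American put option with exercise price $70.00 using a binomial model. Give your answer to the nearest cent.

Risk-neutral probability p = (1 + 0.04 − 0.9)/(1.2 − 0.9) = 0.1400/0.3000 = 0.4667
Terminal stock prices: S_uu = 86.4, S_ud = 64.8, S_dd = 48.6
Terminal payoffs (K − S): max(-16.4, 0) = 0, max(5.2, 0) = 5.2, max(21.4, 0) = 21.4
Node u (S = 72): continuation = 1/1.04·[0.4667·0.0000 + 0.5333·5.2000] = 2.6667; exercise value = 0.0000 ≤ continuation, so V_u = 2.6667
Node d (S = 54): continuation = 1/1.04·[0.4667·5.2000 + 0.5333·21.4000] = 13.3077; exercise value = 16.0000 > continuation, so V_d = 16.0000 (exercise)
Node 0 (S = 60): continuation = 1/1.04·[0.4667·2.6667 + 0.5333·16.0000] = 9.4017; exercise value = 10.0000 > continuation, so V_0 = 10.0000 (exercise)

$10.00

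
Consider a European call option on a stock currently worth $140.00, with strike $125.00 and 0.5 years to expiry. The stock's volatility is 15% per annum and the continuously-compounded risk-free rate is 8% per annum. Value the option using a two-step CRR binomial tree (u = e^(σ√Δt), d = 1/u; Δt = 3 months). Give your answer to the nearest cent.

$20.54

CRR parameters: u = e^(σ√Δt) = e^(0.15·√0.25) = 1.0779, d = 1/u = 0.9277
Per-period rate: rΔt = 0.08·0.25 = 0.02, so R = e^0.02 = 1.0202
Risk-neutral probability p = (e^0.02 − 0.9277)/(1.0779 − 0.9277) = 0.0925/0.1501 = 0.6158
Terminal stock prices: S_uu = 162.7, S_ud = 140, S_dd = 120.5
Terminal payoffs (S − K): max(37.66, 0) = 37.66, max(15, 0) = 15, max(-4.501, 0) = 0
Node u (S = 150.9): V_u = e^(−0.02)·[0.6158·37.6568 + 0.3842·15.0000] = 28.3789
Node d (S = 129.9): V_d = e^(−0.02)·[0.6158·15.0000 + 0.3842·0.0000] = 9.0542
Node 0 (S = 140): V_0 = e^(−0.02)·[0.6158·28.3789 + 0.3842·9.0542] = 20.5396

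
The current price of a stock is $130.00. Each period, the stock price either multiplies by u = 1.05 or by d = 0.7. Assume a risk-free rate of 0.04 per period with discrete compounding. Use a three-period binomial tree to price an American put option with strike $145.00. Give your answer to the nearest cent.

Risk-neutral probability p = (1 + 0.04 − 0.7)/(1.05 − 0.7) = 0.3400/0.3500 = 0.9714
Terminal stock prices: S_uuu = 150.5, S_uud = 100.3, S_udd = 66.88, S_ddd = 44.59
Terminal payoffs (K − S): max(-5.491, 0) = 0, max(44.67, 0) = 44.67, max(78.12, 0) = 78.12, max(100.4, 0) = 100.4
Node uu (S = 143.3): continuation = 1/1.04·[0.9714·0.0000 + 0.0286·44.6725] = 1.2273; exercise value = 1.6750 > continuation, so V_uu = 1.6750 (exercise)
Node ud (S = 95.55): continuation = 1/1.04·[0.9714·44.6725 + 0.0286·78.1150] = 43.8731; exercise value = 49.4500 > continuation, so V_ud = 49.4500 (exercise)
Node dd (S = 63.7): continuation = 1/1.04·[0.9714·78.1150 + 0.0286·100.4100] = 75.7231; exercise value = 81.3000 > continuation, so V_dd = 81.3000 (exercise)
Node u (S = 136.5): continuation = 1/1.04·[0.9714·1.6750 + 0.0286·49.4500] = 2.9231; exercise value = 8.5000 > continuation, so V_u = 8.5000 (exercise)
Node d (S = 91): continuation = 1/1.04·[0.9714·49.4500 + 0.0286·81.3000] = 48.4231; exercise value = 54.0000 > continuation, so V_d = 54.0000 (exercise)
Node 0 (S = 130): continuation = 1/1.04·[0.9714·8.5000 + 0.0286·54.0000] = 9.4231; exercise value = 15.0000 > continuation, so V_0 = 15.0000 (exercise)

$15.00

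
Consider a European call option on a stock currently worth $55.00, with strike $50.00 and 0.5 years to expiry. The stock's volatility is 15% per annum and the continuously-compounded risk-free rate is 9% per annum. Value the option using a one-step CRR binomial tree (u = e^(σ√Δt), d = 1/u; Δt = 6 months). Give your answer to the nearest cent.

CRR parameters: u = e^(σ√Δt) = e^(0.15·√0.5) = 1.1119, d = 1/u = 0.8994
Per-period rate: rΔt = 0.09·0.5 = 0.045, so R = e^0.045 = 1.0460
Risk-neutral probability p = (e^0.045 − 0.8994)/(1.1119 − 0.8994) = 0.1467/0.2125 = 0.6901
Terminal stock prices: S_u = 61.15, S_d = 49.47
Terminal payoffs (S − K): max(11.15, 0) = 11.15, max(-0.5349, 0) = 0
Node 0 (S = 55): V_0 = e^(−0.045)·[0.6901·11.1542 + 0.3099·0.0000] = 7.3586

$7.36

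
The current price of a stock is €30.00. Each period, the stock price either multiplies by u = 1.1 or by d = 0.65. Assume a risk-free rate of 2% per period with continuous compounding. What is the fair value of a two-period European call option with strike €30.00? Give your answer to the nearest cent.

€4.10

Risk-neutral probability p = (e^0.02 − 0.65)/(1.1 − 0.65) = 0.3702/0.4500 = 0.8227
Terminal stock prices: S_uu = 36.3, S_ud = 21.45, S_dd = 12.68
Terminal payoffs (S − K): max(6.3, 0) = 6.3, max(-8.55, 0) = 0, max(-17.32, 0) = 0
Node u (S = 33): V_u = e^(−0.02)·[0.8227·6.3000 + 0.1773·0.0000] = 5.0802
Node d (S = 19.5): V_d = e^(−0.02)·[0.8227·0.0000 + 0.1773·0.0000] = 0.0000
Node 0 (S = 30): V_0 = e^(−0.02)·[0.8227·5.0802 + 0.1773·0.0000] = 4.0966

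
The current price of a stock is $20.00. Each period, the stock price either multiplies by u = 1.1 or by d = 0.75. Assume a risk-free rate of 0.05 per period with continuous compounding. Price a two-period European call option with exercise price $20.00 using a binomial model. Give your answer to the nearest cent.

Risk-neutral probability p = (e^0.05 − 0.75)/(1.1 − 0.75) = 0.3013/0.3500 = 0.8608
Terminal stock prices: S_uu = 24.2, S_ud = 16.5, S_dd = 11.25
Terminal payoffs (S − K): max(4.2, 0) = 4.2, max(-3.5, 0) = 0, max(-8.75, 0) = 0
Node u (S = 22): V_u = e^(−0.05)·[0.8608·4.2000 + 0.1392·0.0000] = 3.4389
Node d (S = 15): V_d = e^(−0.05)·[0.8608·0.0000 + 0.1392·0.0000] = 0.0000
Node 0 (S = 20): V_0 = e^(−0.05)·[0.8608·3.4389 + 0.1392·0.0000] = 2.8158

$2.82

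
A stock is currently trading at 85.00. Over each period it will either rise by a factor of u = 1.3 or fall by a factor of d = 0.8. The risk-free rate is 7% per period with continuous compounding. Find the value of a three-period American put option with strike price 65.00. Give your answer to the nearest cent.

1.91

Risk-neutral probability p = (e^0.07 − 0.8)/(1.3 − 0.8) = 0.2725/0.5000 = 0.5450
Terminal stock prices: S_uuu = 186.7, S_uud = 114.9, S_udd = 70.72, S_ddd = 43.52
Terminal payoffs (K − S): max(-121.7, 0) = 0, max(-49.92, 0) = 0, max(-5.72, 0) = 0, max(21.48, 0) = 21.48
Node uu (S = 143.7): continuation = e^(−0.07)·[0.5450·0.0000 + 0.4550·0.0000] = 0.0000; exercise value = 0.0000 ≤ continuation, so V_uu = 0.0000
Node ud (S = 88.4): continuation = e^(−0.07)·[0.5450·0.0000 + 0.4550·0.0000] = 0.0000; exercise value = 0.0000 ≤ continuation, so V_ud = 0.0000
Node dd (S = 54.4): continuation = e^(−0.07)·[0.5450·0.0000 + 0.4550·21.4800] = 9.1123; exercise value = 10.6000 > continuation, so V_dd = 10.6000 (exercise)
Node u (S = 110.5): continuation = e^(−0.07)·[0.5450·0.0000 + 0.4550·0.0000] = 0.0000; exercise value = 0.0000 ≤ continuation, so V_u = 0.0000
Node d (S = 68): continuation = e^(−0.07)·[0.5450·0.0000 + 0.4550·10.6000] = 4.4968; exercise value = 0.0000 ≤ continuation, so V_d = 4.4968
Node 0 (S = 85): continuation = e^(−0.07)·[0.5450·0.0000 + 0.4550·4.4968] = 1.9076; exercise value = 0.0000 ≤ continuation, so V_0 = 1.9076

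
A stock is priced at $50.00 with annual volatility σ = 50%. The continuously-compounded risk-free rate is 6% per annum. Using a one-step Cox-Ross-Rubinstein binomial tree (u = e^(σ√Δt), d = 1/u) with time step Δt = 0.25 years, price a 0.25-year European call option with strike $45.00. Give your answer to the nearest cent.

CRR parameters: u = e^(σ√Δt) = e^(0.5·√0.25) = 1.2840, d = 1/u = 0.7788
Per-period rate: rΔt = 0.06·0.25 = 0.015, so R = e^0.015 = 1.0151
Risk-neutral probability p = (e^0.015 − 0.7788)/(1.2840 − 0.7788) = 0.2363/0.5052 = 0.4677
Terminal stock prices: S_u = 64.2, S_d = 38.94
Terminal payoffs (S − K): max(19.2, 0) = 19.2, max(-6.06, 0) = 0
Node 0 (S = 50): V_0 = e^(−0.015)·[0.4677·19.2013 + 0.5323·0.0000] = 8.8474

$8.85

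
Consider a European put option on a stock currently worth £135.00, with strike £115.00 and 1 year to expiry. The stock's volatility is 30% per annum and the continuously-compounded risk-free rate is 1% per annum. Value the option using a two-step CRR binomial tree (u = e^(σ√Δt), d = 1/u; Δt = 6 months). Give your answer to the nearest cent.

£7.73

CRR parameters: u = e^(σ√Δt) = e^(0.3·√0.5) = 1.2363, d = 1/u = 0.8089
Per-period rate: rΔt = 0.01·0.5 = 0.005, so R = e^0.005 = 1.0050
Risk-neutral probability p = (e^0.005 − 0.8089)/(1.2363 − 0.8089) = 0.1962/0.4275 = 0.4589
Terminal stock prices: S_uu = 206.3, S_ud = 135, S_dd = 88.32
Terminal payoffs (K − S): max(-91.34, 0) = 0, max(-20, 0) = 0, max(26.68, 0) = 26.68
Node u (S = 166.9): V_u = e^(−0.005)·[0.4589·0.0000 + 0.5411·0.0000] = 0.0000
Node d (S = 109.2): V_d = e^(−0.005)·[0.4589·0.0000 + 0.5411·26.6761] = 14.3627
Node 0 (S = 135): V_0 = e^(−0.005)·[0.4589·0.0000 + 0.5411·14.3627] = 7.7330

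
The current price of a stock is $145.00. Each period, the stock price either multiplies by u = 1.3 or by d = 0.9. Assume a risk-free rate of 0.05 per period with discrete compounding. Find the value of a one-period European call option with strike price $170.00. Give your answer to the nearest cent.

Risk-neutral probability p = (1 + 0.05 − 0.9)/(1.3 − 0.9) = 0.1500/0.4000 = 0.3750
Terminal stock prices: S_u = 188.5, S_d = 130.5
Terminal payoffs (S − K): max(18.5, 0) = 18.5, max(-39.5, 0) = 0
Node 0 (S = 145): V_0 = 1/1.05·[0.3750·18.5000 + 0.6250·0.0000] = 6.6071

$6.61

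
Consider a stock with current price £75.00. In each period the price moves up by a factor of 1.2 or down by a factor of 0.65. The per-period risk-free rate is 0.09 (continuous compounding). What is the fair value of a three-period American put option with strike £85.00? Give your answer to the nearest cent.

£11.23

Risk-neutral probability p = (e^0.09 − 0.65)/(1.2 − 0.65) = 0.4442/0.5500 = 0.8076
Terminal stock prices: S_uuu = 129.6, S_uud = 70.2, S_udd = 38.03, S_ddd = 20.6
Terminal payoffs (K − S): max(-44.6, 0) = 0, max(14.8, 0) = 14.8, max(46.97, 0) = 46.97, max(64.4, 0) = 64.4
Node uu (S = 108): continuation = e^(−0.09)·[0.8076·0.0000 + 0.1924·14.8000] = 2.6026; exercise value = 0.0000 ≤ continuation, so V_uu = 2.6026
Node ud (S = 58.5): continuation = e^(−0.09)·[0.8076·14.8000 + 0.1924·46.9750] = 19.1842; exercise value = 26.5000 > continuation, so V_ud = 26.5000 (exercise)
Node dd (S = 31.69): continuation = e^(−0.09)·[0.8076·46.9750 + 0.1924·64.4031] = 45.9967; exercise value = 53.3125 > continuation, so V_dd = 53.3125 (exercise)
Node u (S = 90): continuation = e^(−0.09)·[0.8076·2.6026 + 0.1924·26.5000] = 6.5809; exercise value = 0.0000 ≤ continuation, so V_u = 6.5809
Node d (S = 48.75): continuation = e^(−0.09)·[0.8076·26.5000 + 0.1924·53.3125] = 28.9342; exercise value = 36.2500 > continuation, so V_d = 36.2500 (exercise)
Node 0 (S = 75): continuation = e^(−0.09)·[0.8076·6.5809 + 0.1924·36.2500] = 11.2318; exercise value = 10.0000 ≤ continuation, so V_0 = 11.2318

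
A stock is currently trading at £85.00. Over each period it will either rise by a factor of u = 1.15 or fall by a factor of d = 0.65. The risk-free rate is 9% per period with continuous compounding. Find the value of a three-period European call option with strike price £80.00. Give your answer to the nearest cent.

£26.37

Risk-neutral probability p = (e^0.09 − 0.65)/(1.15 − 0.65) = 0.4442/0.5000 = 0.8883
Terminal stock prices: S_uuu = 129.3, S_uud = 73.07, S_udd = 41.3, S_ddd = 23.34
Terminal payoffs (S − K): max(49.27, 0) = 49.27, max(-6.932, 0) = 0, max(-38.7, 0) = 0, max(-56.66, 0) = 0
Node uu (S = 112.4): V_uu = e^(−0.09)·[0.8883·49.2744 + 0.1117·0.0000] = 40.0053
Node ud (S = 63.54): V_ud = e^(−0.09)·[0.8883·0.0000 + 0.1117·0.0000] = 0.0000
Node dd (S = 35.91): V_dd = e^(−0.09)·[0.8883·0.0000 + 0.1117·0.0000] = 0.0000
Node u (S = 97.75): V_u = e^(−0.09)·[0.8883·40.0053 + 0.1117·0.0000] = 32.4799
Node d (S = 55.25): V_d = e^(−0.09)·[0.8883·0.0000 + 0.1117·0.0000] = 0.0000
Node 0 (S = 85): V_0 = e^(−0.09)·[0.8883·32.4799 + 0.1117·0.0000] = 26.3701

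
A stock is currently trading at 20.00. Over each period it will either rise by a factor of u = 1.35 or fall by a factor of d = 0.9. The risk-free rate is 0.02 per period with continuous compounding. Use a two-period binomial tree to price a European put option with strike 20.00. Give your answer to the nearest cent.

Risk-neutral probability p = (e^0.02 − 0.9)/(1.35 − 0.9) = 0.1202/0.4500 = 0.2671
Terminal stock prices: S_uu = 36.45, S_ud = 24.3, S_dd = 16.2
Terminal payoffs (K − S): max(-16.45, 0) = 0, max(-4.3, 0) = 0, max(3.8, 0) = 3.8
Node u (S = 27): V_u = e^(−0.02)·[0.2671·0.0000 + 0.7329·0.0000] = 0.0000
Node d (S = 18): V_d = e^(−0.02)·[0.2671·0.0000 + 0.7329·3.8000] = 2.7298
Node 0 (S = 20): V_0 = e^(−0.02)·[0.2671·0.0000 + 0.7329·2.7298] = 1.9610

1.96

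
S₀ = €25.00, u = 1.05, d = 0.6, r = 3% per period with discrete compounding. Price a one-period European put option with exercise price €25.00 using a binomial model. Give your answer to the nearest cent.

Risk-neutral probability p = (1 + 0.03 − 0.6)/(1.05 − 0.6) = 0.4300/0.4500 = 0.9556
Terminal stock prices: S_u = 26.25, S_d = 15
Terminal payoffs (K − S): max(-1.25, 0) = 0, max(10, 0) = 10
Node 0 (S = 25): V_0 = 1/1.03·[0.9556·0.0000 + 0.0444·10.0000] = 0.4315

€0.43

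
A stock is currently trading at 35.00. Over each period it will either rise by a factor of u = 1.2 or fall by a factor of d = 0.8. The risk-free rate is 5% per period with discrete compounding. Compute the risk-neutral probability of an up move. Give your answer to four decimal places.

Risk-neutral probability p = (1 + 0.05 − 0.8)/(1.2 − 0.8) = 0.2500/0.4000 = 0.6250

p = 0.6250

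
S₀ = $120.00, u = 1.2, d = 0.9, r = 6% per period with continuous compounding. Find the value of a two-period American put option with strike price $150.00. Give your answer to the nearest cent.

Risk-neutral probability p = (e^0.06 − 0.9)/(1.2 − 0.9) = 0.1618/0.3000 = 0.5395
Terminal stock prices: S_uu = 172.8, S_ud = 129.6, S_dd = 97.2
Terminal payoffs (K − S): max(-22.8, 0) = 0, max(20.4, 0) = 20.4, max(52.8, 0) = 52.8
Node u (S = 144): continuation = e^(−0.06)·[0.5395·0.0000 + 0.4605·20.4000] = 8.8480; exercise value = 6.0000 ≤ continuation, so V_u = 8.8480
Node d (S = 108): continuation = e^(−0.06)·[0.5395·20.4000 + 0.4605·52.8000] = 33.2647; exercise value = 42.0000 > continuation, so V_d = 42.0000 (exercise)
Node 0 (S = 120): continuation = e^(−0.06)·[0.5395·8.8480 + 0.4605·42.0000] = 22.7116; exercise value = 30.0000 > continuation, so V_0 = 30.0000 (exercise)

$30.00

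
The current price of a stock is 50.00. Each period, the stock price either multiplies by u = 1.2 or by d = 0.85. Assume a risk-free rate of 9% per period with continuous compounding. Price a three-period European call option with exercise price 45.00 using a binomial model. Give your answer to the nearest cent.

Risk-neutral probability p = (e^0.09 − 0.85)/(1.2 − 0.85) = 0.2442/0.3500 = 0.6976
Terminal stock prices: S_uuu = 86.4, S_uud = 61.2, S_udd = 43.35, S_ddd = 30.71
Terminal payoffs (S − K): max(41.4, 0) = 41.4, max(16.2, 0) = 16.2, max(-1.65, 0) = 0, max(-14.29, 0) = 0
Node uu (S = 72): V_uu = e^(−0.09)·[0.6976·41.4000 + 0.3024·16.2000] = 30.8731
Node ud (S = 51): V_ud = e^(−0.09)·[0.6976·16.2000 + 0.3024·0.0000] = 10.3291
Node dd (S = 36.12): V_dd = e^(−0.09)·[0.6976·0.0000 + 0.3024·0.0000] = 0.0000
Node u (S = 60): V_u = e^(−0.09)·[0.6976·30.8731 + 0.3024·10.3291] = 22.5388
Node d (S = 42.5): V_d = e^(−0.09)·[0.6976·10.3291 + 0.3024·0.0000] = 6.5858
Node 0 (S = 50): V_0 = e^(−0.09)·[0.6976·22.5388 + 0.3024·6.5858] = 16.1905

16.19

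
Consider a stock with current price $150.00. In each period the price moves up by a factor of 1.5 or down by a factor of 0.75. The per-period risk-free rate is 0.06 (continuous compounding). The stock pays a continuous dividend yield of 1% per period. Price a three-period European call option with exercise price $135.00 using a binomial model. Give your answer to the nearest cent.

$48.68

Per-period risk-free factor R = e^0.06 = 1.0618; dividend-adjusted growth = e^(0.06−0.01) = 1.0513.
Risk-neutral probability p = (1.0513 − 0.75)/(1.5 − 0.75) = 0.3013/0.7500 = 0.4017
Terminal stock prices: S_uuu = 506.2, S_uud = 253.1, S_udd = 126.6, S_ddd = 63.28
Terminal payoffs (S − K): max(371.2, 0) = 371.2, max(118.1, 0) = 118.1, max(-8.438, 0) = 0, max(-71.72, 0) = 0
Node uu (S = 337.5): V_uu = e^(−0.06)·[0.4017·371.2500 + 0.5983·118.1250] = 207.0036
Node ud (S = 168.8): V_ud = e^(−0.06)·[0.4017·118.1250 + 0.5983·0.0000] = 44.6869
Node dd (S = 84.38): V_dd = e^(−0.06)·[0.4017·0.0000 + 0.5983·0.0000] = 0.0000
Node u (S = 225): V_u = e^(−0.06)·[0.4017·207.0036 + 0.5983·44.6869] = 103.4893
Node d (S = 112.5): V_d = e^(−0.06)·[0.4017·44.6869 + 0.5983·0.0000] = 16.9051
Node 0 (S = 150): V_0 = e^(−0.06)·[0.4017·103.4893 + 0.5983·16.9051] = 48.6756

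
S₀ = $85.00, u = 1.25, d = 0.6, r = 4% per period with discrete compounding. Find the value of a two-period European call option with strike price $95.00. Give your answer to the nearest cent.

$16.02

Risk-neutral probability p = (1 + 0.04 − 0.6)/(1.25 − 0.6) = 0.4400/0.6500 = 0.6769
Terminal stock prices: S_uu = 132.8, S_ud = 63.75, S_dd = 30.6
Terminal payoffs (S − K): max(37.81, 0) = 37.81, max(-31.25, 0) = 0, max(-64.4, 0) = 0
Node u (S = 106.2): V_u = 1/1.04·[0.6769·37.8125 + 0.3231·0.0000] = 24.6117
Node d (S = 51): V_d = 1/1.04·[0.6769·0.0000 + 0.3231·0.0000] = 0.0000
Node 0 (S = 85): V_0 = 1/1.04·[0.6769·24.6117 + 0.3231·0.0000] = 16.0194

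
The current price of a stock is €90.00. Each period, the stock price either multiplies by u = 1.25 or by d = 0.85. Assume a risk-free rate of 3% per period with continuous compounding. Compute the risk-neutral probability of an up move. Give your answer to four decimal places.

p = 0.4511

Risk-neutral probability p = (e^0.03 − 0.85)/(1.25 − 0.85) = 0.1805/0.4000 = 0.4511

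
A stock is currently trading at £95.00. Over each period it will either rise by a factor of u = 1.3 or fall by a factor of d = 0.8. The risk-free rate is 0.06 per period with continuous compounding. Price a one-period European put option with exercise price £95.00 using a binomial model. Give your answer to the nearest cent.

£8.52

Risk-neutral probability p = (e^0.06 − 0.8)/(1.3 − 0.8) = 0.2618/0.5000 = 0.5237
Terminal stock prices: S_u = 123.5, S_d = 76
Terminal payoffs (K − S): max(-28.5, 0) = 0, max(19, 0) = 19
Node 0 (S = 95): V_0 = e^(−0.06)·[0.5237·0.0000 + 0.4763·19.0000] = 8.5232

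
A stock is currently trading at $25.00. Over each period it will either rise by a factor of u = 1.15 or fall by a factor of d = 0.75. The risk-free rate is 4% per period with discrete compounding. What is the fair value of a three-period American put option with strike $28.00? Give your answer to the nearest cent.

Risk-neutral probability p = (1 + 0.04 − 0.75)/(1.15 − 0.75) = 0.2900/0.4000 = 0.7250
Terminal stock prices: S_uuu = 38.02, S_uud = 24.8, S_udd = 16.17, S_ddd = 10.55
Terminal payoffs (K − S): max(-10.02, 0) = 0, max(3.203, 0) = 3.203, max(11.83, 0) = 11.83, max(17.45, 0) = 17.45
Node uu (S = 33.06): continuation = 1/1.04·[0.7250·0.0000 + 0.2750·3.2031] = 0.8470; exercise value = 0.0000 ≤ continuation, so V_uu = 0.8470
Node ud (S = 21.56): continuation = 1/1.04·[0.7250·3.2031 + 0.2750·11.8281] = 5.3606; exercise value = 6.4375 > continuation, so V_ud = 6.4375 (exercise)
Node dd (S = 14.06): continuation = 1/1.04·[0.7250·11.8281 + 0.2750·17.4531] = 12.8606; exercise value = 13.9375 > continuation, so V_dd = 13.9375 (exercise)
Node u (S = 28.75): continuation = 1/1.04·[0.7250·0.8470 + 0.2750·6.4375] = 2.2927; exercise value = 0.0000 ≤ continuation, so V_u = 2.2927
Node d (S = 18.75): continuation = 1/1.04·[0.7250·6.4375 + 0.2750·13.9375] = 8.1731; exercise value = 9.2500 > continuation, so V_d = 9.2500 (exercise)
Node 0 (S = 25): continuation = 1/1.04·[0.7250·2.2927 + 0.2750·9.2500] = 4.0442; exercise value = 3.0000 ≤ continuation, so V_0 = 4.0442

$4.04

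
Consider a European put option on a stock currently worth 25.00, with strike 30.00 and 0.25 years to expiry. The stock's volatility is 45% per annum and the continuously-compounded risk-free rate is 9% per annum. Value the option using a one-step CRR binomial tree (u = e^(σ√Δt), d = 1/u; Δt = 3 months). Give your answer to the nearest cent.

CRR parameters: u = e^(σ√Δt) = e^(0.45·√0.25) = 1.2523, d = 1/u = 0.7985
Per-period rate: rΔt = 0.09·0.25 = 0.0225, so R = e^0.0225 = 1.0228
Risk-neutral probability p = (e^0.0225 − 0.7985)/(1.2523 − 0.7985) = 0.2242/0.4538 = 0.4941
Terminal stock prices: S_u = 31.31, S_d = 19.96
Terminal payoffs (K − S): max(-1.308, 0) = 0, max(10.04, 0) = 10.04
Node 0 (S = 25): V_0 = e^(−0.0225)·[0.4941·0.0000 + 0.5059·10.0371] = 4.9645

4.96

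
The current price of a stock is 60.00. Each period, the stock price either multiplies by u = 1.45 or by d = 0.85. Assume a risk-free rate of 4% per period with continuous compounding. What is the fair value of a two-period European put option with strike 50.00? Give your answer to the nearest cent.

Risk-neutral probability p = (e^0.04 − 0.85)/(1.45 − 0.85) = 0.1908/0.6000 = 0.3180
Terminal stock prices: S_uu = 126.2, S_ud = 73.95, S_dd = 43.35
Terminal payoffs (K − S): max(-76.15, 0) = 0, max(-23.95, 0) = 0, max(6.65, 0) = 6.65
Node u (S = 87): V_u = e^(−0.04)·[0.3180·0.0000 + 0.6820·0.0000] = 0.0000
Node d (S = 51): V_d = e^(−0.04)·[0.3180·0.0000 + 0.6820·6.6500] = 4.3574
Node 0 (S = 60): V_0 = e^(−0.04)·[0.3180·0.0000 + 0.6820·4.3574] = 2.8551

2.86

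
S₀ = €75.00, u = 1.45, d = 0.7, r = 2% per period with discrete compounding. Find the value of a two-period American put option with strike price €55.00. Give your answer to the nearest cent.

€5.77

Risk-neutral probability p = (1 + 0.02 − 0.7)/(1.45 − 0.7) = 0.3200/0.7500 = 0.4267
Terminal stock prices: S_uu = 157.7, S_ud = 76.12, S_dd = 36.75
Terminal payoffs (K − S): max(-102.7, 0) = 0, max(-21.12, 0) = 0, max(18.25, 0) = 18.25
Node u (S = 108.8): continuation = 1/1.02·[0.4267·0.0000 + 0.5733·0.0000] = 0.0000; exercise value = 0.0000 ≤ continuation, so V_u = 0.0000
Node d (S = 52.5): continuation = 1/1.02·[0.4267·0.0000 + 0.5733·18.2500] = 10.2582; exercise value = 2.5000 ≤ continuation, so V_d = 10.2582
Node 0 (S = 75): continuation = 1/1.02·[0.4267·0.0000 + 0.5733·10.2582] = 5.7660; exercise value = 0.0000 ≤ continuation, so V_0 = 5.7660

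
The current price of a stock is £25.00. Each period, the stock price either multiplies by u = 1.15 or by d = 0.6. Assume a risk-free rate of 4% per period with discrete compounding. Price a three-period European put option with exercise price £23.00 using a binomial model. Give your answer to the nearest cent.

Risk-neutral probability p = (1 + 0.04 − 0.6)/(1.15 − 0.6) = 0.4400/0.5500 = 0.8000
Terminal stock prices: S_uuu = 38.02, S_uud = 19.84, S_udd = 10.35, S_ddd = 5.4
Terminal payoffs (K − S): max(-15.02, 0) = 0, max(3.163, 0) = 3.163, max(12.65, 0) = 12.65, max(17.6, 0) = 17.6
Node uu (S = 33.06): V_uu = 1/1.04·[0.8000·0.0000 + 0.2000·3.1625] = 0.6082
Node ud (S = 17.25): V_ud = 1/1.04·[0.8000·3.1625 + 0.2000·12.6500] = 4.8654
Node dd (S = 9): V_dd = 1/1.04·[0.8000·12.6500 + 0.2000·17.6000] = 13.1154
Node u (S = 28.75): V_u = 1/1.04·[0.8000·0.6082 + 0.2000·4.8654] = 1.4035
Node d (S = 15): V_d = 1/1.04·[0.8000·4.8654 + 0.2000·13.1154] = 6.2648
Node 0 (S = 25): V_0 = 1/1.04·[0.8000·1.4035 + 0.2000·6.2648] = 2.2844

£2.28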